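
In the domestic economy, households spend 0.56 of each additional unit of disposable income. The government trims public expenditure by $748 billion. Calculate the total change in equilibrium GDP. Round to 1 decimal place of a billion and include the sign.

−$1,700.0 billion

Expenditure multiplier = 1/(1 − MPC) = 1/(1 − 0.56) = 1/0.44 ≈ 2.273.
ΔY = k × ΔG = (−$748 billion) / 0.44 = −$1,700 billion.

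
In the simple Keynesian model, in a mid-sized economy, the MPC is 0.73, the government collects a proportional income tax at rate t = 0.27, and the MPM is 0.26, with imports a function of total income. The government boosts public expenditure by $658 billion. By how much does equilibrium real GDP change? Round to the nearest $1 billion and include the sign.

Expenditure multiplier = 1/(1 − c(1−t) + m) = 1/(1 − 0.73×0.73 + 0.26) = 1/0.7271 ≈ 1.375.
ΔY = k × ΔG = (+$658 billion) / 0.7271 ≈ +$905 billion.

+$905 billion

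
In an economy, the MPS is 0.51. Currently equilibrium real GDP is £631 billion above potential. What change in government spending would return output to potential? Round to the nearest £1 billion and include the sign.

MPC = 1 − MPS = 1 − 0.51 = 0.49.
Spending multiplier = 1/(1 − MPC) = 1/(1 − 0.49) = 1/0.51 ≈ 1.961.
Need ΔY = −£631 billion, so ΔG = ΔY/k = (−£631 billion) × 0.51 ≈ −£322 billion.
The government should cut government spending by £322 billion.

−£322 billion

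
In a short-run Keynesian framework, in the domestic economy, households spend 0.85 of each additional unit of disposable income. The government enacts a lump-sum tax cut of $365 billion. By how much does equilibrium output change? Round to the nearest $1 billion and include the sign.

+$2,068 billion

A lump-sum tax change of −$365 billion shifts disposable income by +$365 billion; first-round consumption changes by −c × ΔT = −0.85 × (−$365 billion) = +$310.25 billion.
Expenditure multiplier = 1/(1 − MPC) = 1/(1 − 0.85) = 1/0.15 ≈ 6.667.
The tax multiplier is −c × k ≈ −5.667, so ΔY = k × (−c·ΔT) = (+$310.25 billion) / 0.15 ≈ +$2,068 billion.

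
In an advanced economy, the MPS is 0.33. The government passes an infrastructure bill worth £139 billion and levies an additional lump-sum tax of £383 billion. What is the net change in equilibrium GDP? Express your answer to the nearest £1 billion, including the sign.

MPC = 1 − MPS = 1 − 0.33 = 0.67.
Expenditure multiplier = 1/(1 − MPC) = 1/(1 − 0.67) = 1/0.33 ≈ 3.03.
ΔG contributes k·ΔG = (+£139 billion) / 0.33 ≈ +£421.2 billion.
ΔT of +£383 billion changes first-round spending by −c·ΔT = −£256.61 billion, contributing k·(−c·ΔT) = (−£256.61 billion) / 0.33 ≈ −£777.6 billion.
Net ΔY = k(ΔG − c·ΔT) = (−£117.61 billion) / 0.33 ≈ −£356 billion.

−£356 billion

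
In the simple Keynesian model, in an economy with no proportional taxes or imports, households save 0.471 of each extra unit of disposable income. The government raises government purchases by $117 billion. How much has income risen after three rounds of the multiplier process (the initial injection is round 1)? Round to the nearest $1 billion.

MPC = 1 − MPS = 1 − 0.471 = 0.529.
Round 1 adds ΔG = $117 billion; each later round is MPC = 0.529 times the previous.
After 3 rounds: 117 + 61.893 + 32.741397 = ΔG·(1 − c^3)/(1 − c) = 117 × (1 − 0.148035889)/0.471 ≈ $212 billion.

$212 billion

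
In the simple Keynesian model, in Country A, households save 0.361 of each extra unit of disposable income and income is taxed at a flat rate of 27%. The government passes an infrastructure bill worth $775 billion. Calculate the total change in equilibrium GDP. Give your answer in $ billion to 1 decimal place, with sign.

+$1,452.6 billion

MPC = 1 − MPS = 1 − 0.361 = 0.639.
Spending multiplier = 1/(1 − c(1−t)) = 1/(1 − 0.639×0.73) = 1/0.53353 ≈ 1.874.
ΔY = k × ΔG = (+$775 billion) / 0.53353 ≈ +$1,452.6 billion.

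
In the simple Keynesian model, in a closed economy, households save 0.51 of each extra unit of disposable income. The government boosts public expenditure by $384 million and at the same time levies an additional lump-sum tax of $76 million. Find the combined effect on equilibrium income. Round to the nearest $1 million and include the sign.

+$680 million

MPC = 1 − MPS = 1 − 0.51 = 0.49.
Expenditure multiplier = 1/(1 − MPC) = 1/(1 − 0.49) = 1/0.51 ≈ 1.961.
ΔG contributes k·ΔG = (+$384 million) / 0.51 ≈ +$752.9 million.
ΔT of +$76 million changes first-round spending by −c·ΔT = −$37.24 million, contributing k·(−c·ΔT) = (−$37.24 million) / 0.51 ≈ −$73 million.
Net ΔY = k(ΔG − c·ΔT) = (+$346.76 million) / 0.51 ≈ +$680 million.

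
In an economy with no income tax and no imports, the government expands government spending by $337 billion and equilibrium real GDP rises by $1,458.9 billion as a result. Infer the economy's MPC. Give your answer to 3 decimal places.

0.769

Implied spending multiplier k = ΔY/ΔG = 1,458.9/337 ≈ 4.3291.
Since k = 1/(1 − MPC), MPC = 1 − 1/k = 1 − ΔG/ΔY = 1 − 337/1,458.9 ≈ 0.769.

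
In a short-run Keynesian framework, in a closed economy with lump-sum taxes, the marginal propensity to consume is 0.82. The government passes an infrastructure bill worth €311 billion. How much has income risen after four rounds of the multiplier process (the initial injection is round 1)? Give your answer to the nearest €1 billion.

Round 1 adds ΔG = €311 billion; each later round is MPC = 0.82 times the previous.
After 4 rounds: 311 + 255.02 + 209.1164 + 171.475448 = ΔG·(1 − c^4)/(1 − c) = 311 × (1 − 0.45212176)/0.18 ≈ €947 billion.

€947 billion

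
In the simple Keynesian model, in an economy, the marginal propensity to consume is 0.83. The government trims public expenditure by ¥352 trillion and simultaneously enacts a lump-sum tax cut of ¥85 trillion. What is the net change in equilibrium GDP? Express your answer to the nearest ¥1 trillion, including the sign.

Expenditure multiplier = 1/(1 − MPC) = 1/(1 − 0.83) = 1/0.17 ≈ 5.882.
ΔG contributes k·ΔG = (−¥352 trillion) / 0.17 ≈ −¥2,070.6 trillion.
ΔT of −¥85 trillion changes first-round spending by −c·ΔT = +¥70.55 trillion, contributing k·(−c·ΔT) = (+¥70.55 trillion) / 0.17 = +¥415 trillion.
Net ΔY = k(ΔG − c·ΔT) = (−¥281.45 trillion) / 0.17 ≈ −¥1,656 trillion.

−¥1,656 trillion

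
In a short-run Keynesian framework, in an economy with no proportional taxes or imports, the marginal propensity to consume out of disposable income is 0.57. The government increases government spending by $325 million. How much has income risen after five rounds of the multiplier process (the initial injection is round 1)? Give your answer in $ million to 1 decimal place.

Round 1 adds ΔG = $325 million; each later round is MPC = 0.57 times the previous.
After 5 rounds: 325 + 185.25 + 105.5925 + 60.187725 + 34.30700325 = ΔG·(1 − c^5)/(1 − c) = 325 × (1 − 0.0601692057)/0.43 ≈ $710.3 million.

$710.3 million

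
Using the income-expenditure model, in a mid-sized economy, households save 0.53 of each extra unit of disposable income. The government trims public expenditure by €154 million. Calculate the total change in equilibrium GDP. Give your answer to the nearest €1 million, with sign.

−€291 million

MPC = 1 − MPS = 1 − 0.53 = 0.47.
Government-spending multiplier = 1/(1 − MPC) = 1/(1 − 0.47) = 1/0.53 ≈ 1.887.
ΔY = k × ΔG = (−€154 million) / 0.53 ≈ −€291 million.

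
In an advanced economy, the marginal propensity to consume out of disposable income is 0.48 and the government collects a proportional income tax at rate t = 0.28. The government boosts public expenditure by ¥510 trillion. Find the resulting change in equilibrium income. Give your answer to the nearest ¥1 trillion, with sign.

Government-spending multiplier = 1/(1 − c(1−t)) = 1/(1 − 0.48×0.72) = 1/0.6544 ≈ 1.528.
ΔY = k × ΔG = (+¥510 trillion) / 0.6544 ≈ +¥779 trillion.

+¥779 trillion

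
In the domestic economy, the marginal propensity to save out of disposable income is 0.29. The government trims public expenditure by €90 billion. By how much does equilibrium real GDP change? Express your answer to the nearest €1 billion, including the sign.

−€310 billion

MPC = 1 − MPS = 1 − 0.29 = 0.71.
Government-spending multiplier = 1/(1 − MPC) = 1/(1 − 0.71) = 1/0.29 ≈ 3.448.
ΔY = k × ΔG = (−€90 billion) / 0.29 ≈ −€310 billion.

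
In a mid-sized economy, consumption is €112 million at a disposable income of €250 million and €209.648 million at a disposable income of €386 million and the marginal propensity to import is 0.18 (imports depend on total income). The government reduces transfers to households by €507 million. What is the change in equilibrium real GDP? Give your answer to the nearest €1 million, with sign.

−€788 million

MPC = ΔC/ΔYd = (209.648 − 112)/(386 − 250) = 97.648/136 = 0.718.
The transfer change shifts disposable income by −€507 million, so first-round consumption changes by c·ΔTR = 0.718 × (−€507 million) = −€364.026 million.
Expenditure multiplier = 1/(1 − c + m) = 1/(1 − 0.718 + 0.18) = 1/0.462 ≈ 2.165.
The transfer multiplier is c × k ≈ 1.554, so ΔY = k × (c·ΔTR) = (−€364.026 million) / 0.462 ≈ −€788 million.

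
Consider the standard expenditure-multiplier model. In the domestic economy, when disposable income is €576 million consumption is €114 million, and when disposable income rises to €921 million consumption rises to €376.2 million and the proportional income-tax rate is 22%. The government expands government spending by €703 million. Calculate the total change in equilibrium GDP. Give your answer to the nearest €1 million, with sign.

MPC = ΔC/ΔYd = (376.2 − 114)/(921 − 576) = 262.2/345 = 0.76.
Spending multiplier = 1/(1 − c(1−t)) = 1/(1 − 0.76×0.78) = 1/0.4072 ≈ 2.456.
ΔY = k × ΔG = (+€703 million) / 0.4072 ≈ +€1,726 million.

+€1,726 million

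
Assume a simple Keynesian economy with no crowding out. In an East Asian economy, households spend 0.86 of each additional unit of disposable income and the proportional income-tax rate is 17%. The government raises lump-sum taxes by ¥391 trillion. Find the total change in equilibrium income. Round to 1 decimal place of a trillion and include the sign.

A lump-sum tax change of +¥391 trillion shifts disposable income by −¥391 trillion; first-round consumption changes by −c × ΔT = −0.86 × (+¥391 trillion) = −¥336.26 trillion.
Expenditure multiplier = 1/(1 − c(1−t)) = 1/(1 − 0.86×0.83) = 1/0.2862 ≈ 3.494.
The tax multiplier is −c × k ≈ −3.005, so ΔY = k × (−c·ΔT) = (−¥336.26 trillion) / 0.2862 ≈ −¥1,174.9 trillion.

−¥1,174.9 trillion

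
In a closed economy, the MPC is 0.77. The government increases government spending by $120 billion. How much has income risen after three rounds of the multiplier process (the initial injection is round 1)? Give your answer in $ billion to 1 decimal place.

Round 1 adds ΔG = $120 billion; each later round is MPC = 0.77 times the previous.
After 3 rounds: 120 + 92.4 + 71.148 = ΔG·(1 − c^3)/(1 − c) = 120 × (1 − 0.456533)/0.23 ≈ $283.5 billion.

$283.5 billion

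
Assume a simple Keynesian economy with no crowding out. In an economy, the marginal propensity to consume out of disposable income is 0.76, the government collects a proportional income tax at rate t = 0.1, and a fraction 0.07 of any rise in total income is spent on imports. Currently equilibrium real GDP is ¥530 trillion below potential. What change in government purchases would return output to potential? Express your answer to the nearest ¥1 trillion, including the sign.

Spending multiplier = 1/(1 − c(1−t) + m) = 1/(1 − 0.76×0.9 + 0.07) = 1/0.386 ≈ 2.591.
Need ΔY = +¥530 trillion, so ΔG = ΔY/k = (+¥530 trillion) × 0.386 ≈ +¥205 trillion.
The government should increase government purchases by ¥205 trillion.

+¥205 trillion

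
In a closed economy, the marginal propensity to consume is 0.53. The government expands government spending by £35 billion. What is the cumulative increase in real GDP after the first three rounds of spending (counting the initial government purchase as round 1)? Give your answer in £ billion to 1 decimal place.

Round 1 adds ΔG = £35 billion; each later round is MPC = 0.53 times the previous.
After 3 rounds: 35 + 18.55 + 9.8315 = ΔG·(1 − c^3)/(1 − c) = 35 × (1 − 0.148877)/0.47 ≈ £63.4 billion.

£63.4 billion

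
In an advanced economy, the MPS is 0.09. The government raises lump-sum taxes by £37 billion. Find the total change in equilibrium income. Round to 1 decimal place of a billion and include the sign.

MPC = 1 − MPS = 1 − 0.09 = 0.91.
A lump-sum tax change of +£37 billion shifts disposable income by −£37 billion; first-round consumption changes by −c × ΔT = −0.91 × (+£37 billion) = −£33.67 billion.
Expenditure multiplier = 1/(1 − MPC) = 1/(1 − 0.91) = 1/0.09 ≈ 11.111.
The tax multiplier is −c × k ≈ −10.111, so ΔY = k × (−c·ΔT) = (−£33.67 billion) / 0.09 ≈ −£374.1 billion.

−£374.1 billion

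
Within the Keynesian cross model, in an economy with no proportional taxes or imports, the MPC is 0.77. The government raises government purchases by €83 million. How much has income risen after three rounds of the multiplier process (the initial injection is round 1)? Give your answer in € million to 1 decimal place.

Round 1 adds ΔG = €83 million; each later round is MPC = 0.77 times the previous.
After 3 rounds: 83 + 63.91 + 49.2107 = ΔG·(1 − c^3)/(1 − c) = 83 × (1 − 0.456533)/0.23 ≈ €196.1 million.

€196.1 million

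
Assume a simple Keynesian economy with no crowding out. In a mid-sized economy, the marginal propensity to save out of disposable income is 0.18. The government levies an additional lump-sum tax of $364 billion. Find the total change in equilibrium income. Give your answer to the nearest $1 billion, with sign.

MPC = 1 − MPS = 1 − 0.18 = 0.82.
A lump-sum tax change of +$364 billion shifts disposable income by −$364 billion; first-round consumption changes by −c × ΔT = −0.82 × (+$364 billion) = −$298.48 billion.
Expenditure multiplier = 1/(1 − MPC) = 1/(1 − 0.82) = 1/0.18 ≈ 5.556.
The tax multiplier is −c × k ≈ −4.556, so ΔY = k × (−c·ΔT) = (−$298.48 billion) / 0.18 ≈ −$1,658 billion.

−$1,658 billion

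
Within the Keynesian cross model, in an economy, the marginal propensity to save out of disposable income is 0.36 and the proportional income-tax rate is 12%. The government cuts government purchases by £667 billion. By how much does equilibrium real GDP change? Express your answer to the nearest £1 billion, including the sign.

MPC = 1 − MPS = 1 − 0.36 = 0.64.
Expenditure multiplier = 1/(1 − c(1−t)) = 1/(1 − 0.64×0.88) = 1/0.4368 ≈ 2.289.
ΔY = k × ΔG = (−£667 billion) / 0.4368 ≈ −£1,527 billion.

−£1,527 billion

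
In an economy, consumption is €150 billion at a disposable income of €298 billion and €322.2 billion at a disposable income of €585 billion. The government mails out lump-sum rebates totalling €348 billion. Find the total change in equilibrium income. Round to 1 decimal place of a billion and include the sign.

+€522.0 billion

MPC = ΔC/ΔYd = (322.2 − 150)/(585 − 298) = 172.2/287 = 0.6.
A lump-sum tax change of −€348 billion shifts disposable income by +€348 billion; first-round consumption changes by −c × ΔT = −0.6 × (−€348 billion) = +€208.8 billion.
Expenditure multiplier = 1/(1 − MPC) = 1/(1 − 0.6) = 1/0.4 = 2.5.
The tax multiplier is −c × k = −1.5, so ΔY = k × (−c·ΔT) = (+€208.8 billion) / 0.4 = +€522 billion.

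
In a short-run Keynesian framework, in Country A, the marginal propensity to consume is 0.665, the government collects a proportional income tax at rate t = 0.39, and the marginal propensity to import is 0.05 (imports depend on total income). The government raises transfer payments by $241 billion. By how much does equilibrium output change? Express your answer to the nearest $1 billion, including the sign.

+$249 billion

The transfer change shifts disposable income by +$241 billion, so first-round consumption changes by c·ΔTR = 0.665 × (+$241 billion) = +$160.265 billion.
Expenditure multiplier = 1/(1 − c(1−t) + m) = 1/(1 − 0.665×0.61 + 0.05) = 1/0.64435 ≈ 1.552.
The transfer multiplier is c × k ≈ 1.032, so ΔY = k × (c·ΔTR) = (+$160.265 billion) / 0.64435 ≈ +$249 billion.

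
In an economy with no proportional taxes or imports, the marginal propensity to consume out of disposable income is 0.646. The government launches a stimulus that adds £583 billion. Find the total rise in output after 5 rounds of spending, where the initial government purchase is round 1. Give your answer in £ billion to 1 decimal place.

£1,461.6 billion

Round 1 adds ΔG = £583 billion; each later round is MPC = 0.646 times the previous.
After 5 rounds: 583 + 376.618 + 243.295228 + 157.168717288 + 101.530991368048 = ΔG·(1 − c^5)/(1 − c) = 583 × (1 − 0.112502607930976)/0.354 ≈ £1,461.6 billion.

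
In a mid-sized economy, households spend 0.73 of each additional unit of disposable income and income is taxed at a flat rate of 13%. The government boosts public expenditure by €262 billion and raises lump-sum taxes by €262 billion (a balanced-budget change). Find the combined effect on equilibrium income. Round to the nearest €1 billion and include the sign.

Expenditure multiplier = 1/(1 − c(1−t)) = 1/(1 − 0.73×0.87) = 1/0.3649 ≈ 2.74.
ΔG contributes k·ΔG = (+€262 billion) / 0.3649 ≈ +€718 billion.
ΔT of +€262 billion changes first-round spending by −c·ΔT = −€191.26 billion, contributing k·(−c·ΔT) = (−€191.26 billion) / 0.3649 ≈ −€524.1 billion.
Net ΔY = k(ΔG − c·ΔT) = (+€70.74 billion) / 0.3649 ≈ +€194 billion.

+€194 billion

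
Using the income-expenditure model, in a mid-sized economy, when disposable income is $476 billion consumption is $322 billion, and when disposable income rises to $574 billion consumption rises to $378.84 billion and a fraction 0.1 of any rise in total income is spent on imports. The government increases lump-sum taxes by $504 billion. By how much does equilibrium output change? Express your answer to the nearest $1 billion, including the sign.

MPC = ΔC/ΔYd = (378.84 − 322)/(574 − 476) = 56.84/98 = 0.58.
A lump-sum tax change of +$504 billion shifts disposable income by −$504 billion; first-round consumption changes by −c × ΔT = −0.58 × (+$504 billion) = −$292.32 billion.
Expenditure multiplier = 1/(1 − c + m) = 1/(1 − 0.58 + 0.1) = 1/0.52 ≈ 1.923.
The tax multiplier is −c × k ≈ −1.115, so ΔY = k × (−c·ΔT) = (−$292.32 billion) / 0.52 ≈ −$562 billion.

−$562 billion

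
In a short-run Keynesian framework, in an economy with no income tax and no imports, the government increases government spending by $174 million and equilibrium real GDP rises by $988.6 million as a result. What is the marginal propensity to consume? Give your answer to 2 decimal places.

Implied spending multiplier k = ΔY/ΔG = 988.6/174 ≈ 5.6816.
Since k = 1/(1 − MPC), MPC = 1 − 1/k = 1 − ΔG/ΔY = 1 − 174/988.6 ≈ 0.82.

0.82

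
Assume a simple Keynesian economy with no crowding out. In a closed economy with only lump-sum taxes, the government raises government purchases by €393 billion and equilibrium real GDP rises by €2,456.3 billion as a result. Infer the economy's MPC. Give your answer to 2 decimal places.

Implied spending multiplier k = ΔY/ΔG = 2,456.3/393 ≈ 6.2501.
Since k = 1/(1 − MPC), MPC = 1 − 1/k = 1 − ΔG/ΔY = 1 − 393/2,456.3 ≈ 0.84.

0.84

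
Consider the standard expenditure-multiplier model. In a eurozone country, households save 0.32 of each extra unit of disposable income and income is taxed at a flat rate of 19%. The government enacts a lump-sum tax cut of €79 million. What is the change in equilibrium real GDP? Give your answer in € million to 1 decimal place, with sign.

+€119.6 million

MPC = 1 − MPS = 1 − 0.32 = 0.68.
A lump-sum tax change of −€79 million shifts disposable income by +€79 million; first-round consumption changes by −c × ΔT = −0.68 × (−€79 million) = +€53.72 million.
Expenditure multiplier = 1/(1 − c(1−t)) = 1/(1 − 0.68×0.81) = 1/0.4492 ≈ 2.226.
The tax multiplier is −c × k ≈ −1.514, so ΔY = k × (−c·ΔT) = (+€53.72 million) / 0.4492 ≈ +€119.6 million.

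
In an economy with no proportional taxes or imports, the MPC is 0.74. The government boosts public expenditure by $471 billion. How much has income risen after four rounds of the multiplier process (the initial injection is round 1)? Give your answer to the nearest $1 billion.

$1,268 billion

Round 1 adds ΔG = $471 billion; each later round is MPC = 0.74 times the previous.
After 4 rounds: 471 + 348.54 + 257.9196 + 190.860504 = ΔG·(1 − c^4)/(1 − c) = 471 × (1 − 0.29986576)/0.26 ≈ $1,268 billion.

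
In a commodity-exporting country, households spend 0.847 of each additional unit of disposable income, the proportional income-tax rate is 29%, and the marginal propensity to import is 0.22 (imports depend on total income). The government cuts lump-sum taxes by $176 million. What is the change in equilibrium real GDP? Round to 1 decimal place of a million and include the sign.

A lump-sum tax change of −$176 million shifts disposable income by +$176 million; first-round consumption changes by −c × ΔT = −0.847 × (−$176 million) = +$149.072 million.
Expenditure multiplier = 1/(1 − c(1−t) + m) = 1/(1 − 0.847×0.71 + 0.22) = 1/0.61863 ≈ 1.616.
The tax multiplier is −c × k ≈ −1.369, so ΔY = k × (−c·ΔT) = (+$149.072 million) / 0.61863 ≈ +$241 million.

+$241.0 million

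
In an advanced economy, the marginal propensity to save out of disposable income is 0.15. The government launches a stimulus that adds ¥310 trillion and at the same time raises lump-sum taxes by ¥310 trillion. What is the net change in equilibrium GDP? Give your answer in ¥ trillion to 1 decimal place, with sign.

MPC = 1 − MPS = 1 − 0.15 = 0.85.
Expenditure multiplier = 1/(1 − MPC) = 1/(1 − 0.85) = 1/0.15 ≈ 6.667.
ΔG contributes k·ΔG = (+¥310 trillion) / 0.15 ≈ +¥2,066.7 trillion.
ΔT of +¥310 trillion changes first-round spending by −c·ΔT = −¥263.5 trillion, contributing k·(−c·ΔT) = (−¥263.5 trillion) / 0.15 ≈ −¥1,756.7 trillion.
With ΔG = ΔT and no other leakages, the balanced-budget multiplier is 1, so ΔY = ΔG = +¥310 trillion.

+¥310.0 trillion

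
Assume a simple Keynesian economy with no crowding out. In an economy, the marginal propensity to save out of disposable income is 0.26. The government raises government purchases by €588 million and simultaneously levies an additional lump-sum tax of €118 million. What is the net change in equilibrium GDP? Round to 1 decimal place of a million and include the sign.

+€1,925.7 million

MPC = 1 − MPS = 1 − 0.26 = 0.74.
Expenditure multiplier = 1/(1 − MPC) = 1/(1 − 0.74) = 1/0.26 ≈ 3.846.
ΔG contributes k·ΔG = (+€588 million) / 0.26 ≈ +€2,261.5 million.
ΔT of +€118 million changes first-round spending by −c·ΔT = −€87.32 million, contributing k·(−c·ΔT) = (−€87.32 million) / 0.26 ≈ −€335.8 million.
Net ΔY = k(ΔG − c·ΔT) = (+€500.68 million) / 0.26 ≈ +€1,925.7 million.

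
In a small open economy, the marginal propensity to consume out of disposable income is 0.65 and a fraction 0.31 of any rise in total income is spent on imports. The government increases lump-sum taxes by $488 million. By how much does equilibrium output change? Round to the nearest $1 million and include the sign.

−$481 million

A lump-sum tax change of +$488 million shifts disposable income by −$488 million; first-round consumption changes by −c × ΔT = −0.65 × (+$488 million) = −$317.2 million.
Expenditure multiplier = 1/(1 − c + m) = 1/(1 − 0.65 + 0.31) = 1/0.66 ≈ 1.515.
The tax multiplier is −c × k ≈ −0.985, so ΔY = k × (−c·ΔT) = (−$317.2 million) / 0.66 ≈ −$481 million.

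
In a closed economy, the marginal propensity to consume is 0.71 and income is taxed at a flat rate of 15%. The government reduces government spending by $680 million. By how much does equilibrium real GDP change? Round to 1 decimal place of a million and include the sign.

Spending multiplier = 1/(1 − c(1−t)) = 1/(1 − 0.71×0.85) = 1/0.3965 ≈ 2.522.
ΔY = k × ΔG = (−$680 million) / 0.3965 ≈ −$1,715 million.

−$1,715.0 million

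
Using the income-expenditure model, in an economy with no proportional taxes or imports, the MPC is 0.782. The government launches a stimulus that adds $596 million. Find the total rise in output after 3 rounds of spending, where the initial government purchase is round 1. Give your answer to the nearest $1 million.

$1,427 million

Round 1 adds ΔG = $596 million; each later round is MPC = 0.782 times the previous.
After 3 rounds: 596 + 466.072 + 364.468304 = ΔG·(1 − c^3)/(1 − c) = 596 × (1 − 0.478211768)/0.218 ≈ $1,427 million.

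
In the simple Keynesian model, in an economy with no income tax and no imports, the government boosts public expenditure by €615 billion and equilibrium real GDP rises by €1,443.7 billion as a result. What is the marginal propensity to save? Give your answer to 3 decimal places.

Implied spending multiplier k = ΔY/ΔG = 1,443.7/615 ≈ 2.3475.
Since k = 1/(1 − MPC), MPC = 1 − 1/k = 1 − ΔG/ΔY = 1 − 615/1,443.7 ≈ 0.574.
MPS = 1 − MPC = 0.426.

0.426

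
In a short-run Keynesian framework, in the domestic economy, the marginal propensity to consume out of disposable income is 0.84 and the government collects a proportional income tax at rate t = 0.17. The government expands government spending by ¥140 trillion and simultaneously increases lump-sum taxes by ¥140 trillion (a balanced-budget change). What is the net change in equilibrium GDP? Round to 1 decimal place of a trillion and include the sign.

+¥74.0 trillion

Expenditure multiplier = 1/(1 − c(1−t)) = 1/(1 − 0.84×0.83) = 1/0.3028 ≈ 3.303.
ΔG contributes k·ΔG = (+¥140 trillion) / 0.3028 ≈ +¥462.4 trillion.
ΔT of +¥140 trillion changes first-round spending by −c·ΔT = −¥117.6 trillion, contributing k·(−c·ΔT) = (−¥117.6 trillion) / 0.3028 ≈ −¥388.4 trillion.
Net ΔY = k(ΔG − c·ΔT) = (+¥22.4 trillion) / 0.3028 ≈ +¥74 trillion.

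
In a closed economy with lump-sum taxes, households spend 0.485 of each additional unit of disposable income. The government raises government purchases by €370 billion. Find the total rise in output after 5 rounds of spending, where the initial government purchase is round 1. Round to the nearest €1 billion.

€699 billion

Round 1 adds ΔG = €370 billion; each later round is MPC = 0.485 times the previous.
After 5 rounds: 370 + 179.45 + 87.03325 + 42.21112625 + 20.47239623125 = ΔG·(1 − c^5)/(1 − c) = 370 × (1 − 0.026835438303125)/0.515 ≈ €699 billion.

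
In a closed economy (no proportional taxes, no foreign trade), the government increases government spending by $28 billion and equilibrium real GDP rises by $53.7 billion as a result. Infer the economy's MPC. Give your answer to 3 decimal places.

Implied spending multiplier k = ΔY/ΔG = 53.7/28 ≈ 1.9179.
Since k = 1/(1 − MPC), MPC = 1 − 1/k = 1 − ΔG/ΔY = 1 − 28/53.7 ≈ 0.479.

0.479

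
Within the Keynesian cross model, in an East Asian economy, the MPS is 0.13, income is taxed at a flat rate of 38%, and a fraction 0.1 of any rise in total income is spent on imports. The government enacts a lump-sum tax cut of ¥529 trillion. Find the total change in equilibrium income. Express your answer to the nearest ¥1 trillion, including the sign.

MPC = 1 − MPS = 1 − 0.13 = 0.87.
A lump-sum tax change of −¥529 trillion shifts disposable income by +¥529 trillion; first-round consumption changes by −c × ΔT = −0.87 × (−¥529 trillion) = +¥460.23 trillion.
Expenditure multiplier = 1/(1 − c(1−t) + m) = 1/(1 − 0.87×0.62 + 0.1) = 1/0.5606 ≈ 1.784.
The tax multiplier is −c × k ≈ −1.552, so ΔY = k × (−c·ΔT) = (+¥460.23 trillion) / 0.5606 ≈ +¥821 trillion.

+¥821 trillion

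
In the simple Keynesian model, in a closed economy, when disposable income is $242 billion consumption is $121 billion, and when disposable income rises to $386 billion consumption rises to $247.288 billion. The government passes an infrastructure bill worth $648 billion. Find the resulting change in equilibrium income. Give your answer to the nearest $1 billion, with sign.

+$5,268 billion

MPC = ΔC/ΔYd = (247.288 − 121)/(386 − 242) = 126.288/144 = 0.877.
Government-spending multiplier = 1/(1 − MPC) = 1/(1 − 0.877) = 1/0.123 ≈ 8.13.
ΔY = k × ΔG = (+$648 billion) / 0.123 ≈ +$5,268 billion.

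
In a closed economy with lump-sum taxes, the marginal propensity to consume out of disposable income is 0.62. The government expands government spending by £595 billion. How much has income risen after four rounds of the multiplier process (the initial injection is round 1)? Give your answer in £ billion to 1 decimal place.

Round 1 adds ΔG = £595 billion; each later round is MPC = 0.62 times the previous.
After 4 rounds: 595 + 368.9 + 228.718 + 141.80516 = ΔG·(1 − c^4)/(1 − c) = 595 × (1 − 0.14776336)/0.38 ≈ £1,334.4 billion.

£1,334.4 billion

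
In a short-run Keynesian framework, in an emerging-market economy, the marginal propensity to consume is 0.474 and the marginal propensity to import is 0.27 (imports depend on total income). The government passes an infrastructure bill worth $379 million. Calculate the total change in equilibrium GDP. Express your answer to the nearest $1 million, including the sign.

+$476 million

Spending multiplier = 1/(1 − c + m) = 1/(1 − 0.474 + 0.27) = 1/0.796 ≈ 1.256.
ΔY = k × ΔG = (+$379 million) / 0.796 ≈ +$476 million.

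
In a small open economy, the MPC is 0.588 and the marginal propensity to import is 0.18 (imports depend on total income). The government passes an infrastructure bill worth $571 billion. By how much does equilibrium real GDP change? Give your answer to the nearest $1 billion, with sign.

+$965 billion

Government-spending multiplier = 1/(1 − c + m) = 1/(1 − 0.588 + 0.18) = 1/0.592 ≈ 1.689.
ΔY = k × ΔG = (+$571 billion) / 0.592 ≈ +$965 billion.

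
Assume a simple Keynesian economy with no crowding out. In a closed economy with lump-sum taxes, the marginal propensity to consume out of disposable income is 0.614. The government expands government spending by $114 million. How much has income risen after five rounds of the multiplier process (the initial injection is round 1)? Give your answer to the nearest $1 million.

$270 million

Round 1 adds ΔG = $114 million; each later round is MPC = 0.614 times the previous.
After 5 rounds: 114 + 69.996 + 42.977544 + 26.388212016 + 16.202362177824 = ΔG·(1 − c^5)/(1 − c) = 114 × (1 − 0.087265354185824)/0.386 ≈ $270 million.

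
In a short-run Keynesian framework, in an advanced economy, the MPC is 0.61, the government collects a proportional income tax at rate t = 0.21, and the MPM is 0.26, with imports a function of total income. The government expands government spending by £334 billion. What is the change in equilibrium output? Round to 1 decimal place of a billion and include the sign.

+£429.3 billion

Spending multiplier = 1/(1 − c(1−t) + m) = 1/(1 − 0.61×0.79 + 0.26) = 1/0.7781 ≈ 1.285.
ΔY = k × ΔG = (+£334 billion) / 0.7781 ≈ +£429.3 billion.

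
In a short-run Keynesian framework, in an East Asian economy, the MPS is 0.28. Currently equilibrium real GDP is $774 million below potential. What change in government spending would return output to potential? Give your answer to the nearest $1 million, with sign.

MPC = 1 − MPS = 1 − 0.28 = 0.72.
Spending multiplier = 1/(1 − MPC) = 1/(1 − 0.72) = 1/0.28 ≈ 3.571.
Need ΔY = +$774 million, so ΔG = ΔY/k = (+$774 million) × 0.28 ≈ +$217 million.
The government should increase government spending by $217 million.

+$217 million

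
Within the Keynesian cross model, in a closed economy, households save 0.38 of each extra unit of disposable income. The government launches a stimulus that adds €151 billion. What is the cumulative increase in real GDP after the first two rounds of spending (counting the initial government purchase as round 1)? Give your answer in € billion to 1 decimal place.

MPC = 1 − MPS = 1 − 0.38 = 0.62.
Round 1 adds ΔG = €151 billion; each later round is MPC = 0.62 times the previous.
After 2 rounds: 151 + 93.62 = ΔG·(1 − c^2)/(1 − c) = 151 × (1 − 0.3844)/0.38 ≈ €244.6 billion.

€244.6 billion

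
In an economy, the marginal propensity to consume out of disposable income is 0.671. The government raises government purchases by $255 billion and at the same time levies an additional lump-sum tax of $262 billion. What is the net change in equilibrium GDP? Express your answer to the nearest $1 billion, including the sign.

+$241 billion

Expenditure multiplier = 1/(1 − MPC) = 1/(1 − 0.671) = 1/0.329 ≈ 3.04.
ΔG contributes k·ΔG = (+$255 billion) / 0.329 ≈ +$775.1 billion.
ΔT of +$262 billion changes first-round spending by −c·ΔT = −$175.802 billion, contributing k·(−c·ΔT) = (−$175.802 billion) / 0.329 ≈ −$534.4 billion.
Net ΔY = k(ΔG − c·ΔT) = (+$79.198 billion) / 0.329 ≈ +$241 billion.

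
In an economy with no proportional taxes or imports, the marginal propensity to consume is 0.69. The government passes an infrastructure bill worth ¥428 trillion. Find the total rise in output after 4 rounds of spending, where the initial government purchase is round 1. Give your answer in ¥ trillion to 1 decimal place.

¥1,067.7 trillion

Round 1 adds ΔG = ¥428 trillion; each later round is MPC = 0.69 times the previous.
After 4 rounds: 428 + 295.32 + 203.7708 + 140.601852 = ΔG·(1 − c^4)/(1 − c) = 428 × (1 − 0.22667121)/0.31 ≈ ¥1,067.7 trillion.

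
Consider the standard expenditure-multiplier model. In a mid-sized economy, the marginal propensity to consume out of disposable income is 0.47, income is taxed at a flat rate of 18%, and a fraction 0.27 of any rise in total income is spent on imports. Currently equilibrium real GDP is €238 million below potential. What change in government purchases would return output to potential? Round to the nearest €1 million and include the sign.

+€211 million

Spending multiplier = 1/(1 − c(1−t) + m) = 1/(1 − 0.47×0.82 + 0.27) = 1/0.8846 ≈ 1.13.
Need ΔY = +€238 million, so ΔG = ΔY/k = (+€238 million) × 0.8846 ≈ +€211 million.
The government should increase government purchases by €211 million.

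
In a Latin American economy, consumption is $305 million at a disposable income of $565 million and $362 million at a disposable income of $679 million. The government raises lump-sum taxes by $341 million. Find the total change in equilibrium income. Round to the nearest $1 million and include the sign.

−$341 million

MPC = ΔC/ΔYd = (362 − 305)/(679 − 565) = 57/114 = 0.5.
A lump-sum tax change of +$341 million shifts disposable income by −$341 million; first-round consumption changes by −c × ΔT = −0.5 × (+$341 million) = −$170.5 million.
Expenditure multiplier = 1/(1 − MPC) = 1/(1 − 0.5) = 1/0.5 = 2.
The tax multiplier is −c × k = −1, so ΔY = k × (−c·ΔT) = (−$170.5 million) / 0.5 = −$341 million.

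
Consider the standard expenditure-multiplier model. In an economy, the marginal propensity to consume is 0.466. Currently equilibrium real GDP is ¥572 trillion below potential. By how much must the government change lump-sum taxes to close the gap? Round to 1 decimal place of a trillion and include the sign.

Spending multiplier = 1/(1 − MPC) = 1/(1 − 0.466) = 1/0.534 ≈ 1.873.
Tax multiplier = −c·k = −0.466/0.534 ≈ −0.873. Need ΔY = +¥572 trillion, so ΔT = ΔY/(−c·k) = −(+¥572 trillion) × 0.534 / 0.466 ≈ −¥655.5 trillion.
The government should cut lump-sum taxes by ¥655.5 trillion.

−¥655.5 trillion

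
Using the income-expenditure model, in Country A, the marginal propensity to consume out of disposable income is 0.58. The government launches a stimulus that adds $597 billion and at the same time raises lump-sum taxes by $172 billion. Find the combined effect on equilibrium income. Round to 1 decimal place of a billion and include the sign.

Expenditure multiplier = 1/(1 − MPC) = 1/(1 − 0.58) = 1/0.42 ≈ 2.381.
ΔG contributes k·ΔG = (+$597 billion) / 0.42 ≈ +$1,421.4 billion.
ΔT of +$172 billion changes first-round spending by −c·ΔT = −$99.76 billion, contributing k·(−c·ΔT) = (−$99.76 billion) / 0.42 ≈ −$237.5 billion.
Net ΔY = k(ΔG − c·ΔT) = (+$497.24 billion) / 0.42 ≈ +$1,183.9 billion.

+$1,183.9 billion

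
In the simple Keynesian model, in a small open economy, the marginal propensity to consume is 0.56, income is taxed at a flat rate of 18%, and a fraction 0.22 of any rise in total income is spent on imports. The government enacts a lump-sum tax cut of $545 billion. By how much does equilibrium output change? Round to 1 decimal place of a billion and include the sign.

+$401.2 billion

A lump-sum tax change of −$545 billion shifts disposable income by +$545 billion; first-round consumption changes by −c × ΔT = −0.56 × (−$545 billion) = +$305.2 billion.
Expenditure multiplier = 1/(1 − c(1−t) + m) = 1/(1 − 0.56×0.82 + 0.22) = 1/0.7608 ≈ 1.314.
The tax multiplier is −c × k ≈ −0.736, so ΔY = k × (−c·ΔT) = (+$305.2 billion) / 0.7608 ≈ +$401.2 billion.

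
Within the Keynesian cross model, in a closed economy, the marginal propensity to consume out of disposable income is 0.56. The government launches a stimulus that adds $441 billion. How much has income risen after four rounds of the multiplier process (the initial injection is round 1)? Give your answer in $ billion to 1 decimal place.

Round 1 adds ΔG = $441 billion; each later round is MPC = 0.56 times the previous.
After 4 rounds: 441 + 246.96 + 138.2976 + 77.446656 = ΔG·(1 − c^4)/(1 − c) = 441 × (1 − 0.09834496)/0.44 ≈ $903.7 billion.

$903.7 billion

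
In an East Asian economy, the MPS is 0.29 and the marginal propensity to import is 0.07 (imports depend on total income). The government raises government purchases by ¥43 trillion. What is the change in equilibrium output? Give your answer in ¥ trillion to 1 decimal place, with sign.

MPC = 1 − MPS = 1 − 0.29 = 0.71.
Government-spending multiplier = 1/(1 − c + m) = 1/(1 − 0.71 + 0.07) = 1/0.36 ≈ 2.778.
ΔY = k × ΔG = (+¥43 trillion) / 0.36 ≈ +¥119.4 trillion.

+¥119.4 trillion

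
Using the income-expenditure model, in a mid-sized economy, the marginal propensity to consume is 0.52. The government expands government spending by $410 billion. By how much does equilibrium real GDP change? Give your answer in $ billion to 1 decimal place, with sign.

Expenditure multiplier = 1/(1 − MPC) = 1/(1 − 0.52) = 1/0.48 ≈ 2.083.
ΔY = k × ΔG = (+$410 billion) / 0.48 ≈ +$854.2 billion.

+$854.2 billion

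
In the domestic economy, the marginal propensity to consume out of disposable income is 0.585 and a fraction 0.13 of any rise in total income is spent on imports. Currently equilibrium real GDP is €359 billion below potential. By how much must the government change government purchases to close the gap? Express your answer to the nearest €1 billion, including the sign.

+€196 billion

Spending multiplier = 1/(1 − c + m) = 1/(1 − 0.585 + 0.13) = 1/0.545 ≈ 1.835.
Need ΔY = +€359 billion, so ΔG = ΔY/k = (+€359 billion) × 0.545 ≈ +€196 billion.
The government should increase government purchases by €196 billion.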